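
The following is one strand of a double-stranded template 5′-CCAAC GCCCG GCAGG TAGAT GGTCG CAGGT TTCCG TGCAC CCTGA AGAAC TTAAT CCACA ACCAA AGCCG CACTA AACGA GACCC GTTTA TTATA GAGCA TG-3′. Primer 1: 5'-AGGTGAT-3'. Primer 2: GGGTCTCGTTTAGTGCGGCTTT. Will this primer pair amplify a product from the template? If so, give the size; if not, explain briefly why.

No product — primer 1 has no binding site in the template.

Primer 1 (AGGTGAT) does not match the top strand, and its reverse complement ATCACCT does not match either.
With no annealing site for primer 1, no amplification occurs.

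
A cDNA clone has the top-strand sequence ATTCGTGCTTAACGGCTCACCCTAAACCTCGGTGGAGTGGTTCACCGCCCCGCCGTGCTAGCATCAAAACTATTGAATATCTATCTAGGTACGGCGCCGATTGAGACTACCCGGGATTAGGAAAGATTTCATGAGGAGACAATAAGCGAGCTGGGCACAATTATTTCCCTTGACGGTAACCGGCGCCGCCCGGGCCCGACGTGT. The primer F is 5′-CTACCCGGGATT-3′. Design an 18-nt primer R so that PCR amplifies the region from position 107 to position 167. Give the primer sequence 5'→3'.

The product's 3' end on the top strand is position 167.
The reverse primer anneals to the top strand over positions 150–167, i.e. to GCTGGGCACAATTATTTC.
Its sequence written 5'→3' is the reverse complement: GAAATAATTGTGCCCAGC.

5'-GAAATAATTGTGCCCAGC-3'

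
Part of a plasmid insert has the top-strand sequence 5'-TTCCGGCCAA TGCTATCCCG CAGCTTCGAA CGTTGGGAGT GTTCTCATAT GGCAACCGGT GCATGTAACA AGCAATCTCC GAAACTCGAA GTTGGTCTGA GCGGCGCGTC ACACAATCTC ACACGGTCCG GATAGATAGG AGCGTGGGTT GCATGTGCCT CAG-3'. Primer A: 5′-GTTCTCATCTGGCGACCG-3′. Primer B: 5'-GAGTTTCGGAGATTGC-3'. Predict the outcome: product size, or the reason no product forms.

Primer A (GTTCTCATCTGGCGACCG) does not match the top strand, and its reverse complement CGGTCGCCAGATGAGAAC does not match either.
With no annealing site for primer A, no amplification occurs.

No product — primer A has no binding site in the template.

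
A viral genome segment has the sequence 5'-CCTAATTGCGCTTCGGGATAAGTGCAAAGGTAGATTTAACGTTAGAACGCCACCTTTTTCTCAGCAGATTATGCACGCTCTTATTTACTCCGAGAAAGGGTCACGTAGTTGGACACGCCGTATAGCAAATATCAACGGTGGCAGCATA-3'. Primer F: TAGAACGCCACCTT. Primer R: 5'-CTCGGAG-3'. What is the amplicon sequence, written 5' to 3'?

The forward primer matches the template at positions 43–56.
The reverse primer's reverse complement is CTCCGAG, which matches the template at positions 88–94.
The product is the template from position 43 through 94 (52 bp).

5'-TAGAACGCCACCTTTTTCTCAGCAGATTATGCACGCTCTTATTTACTCCGAG-3'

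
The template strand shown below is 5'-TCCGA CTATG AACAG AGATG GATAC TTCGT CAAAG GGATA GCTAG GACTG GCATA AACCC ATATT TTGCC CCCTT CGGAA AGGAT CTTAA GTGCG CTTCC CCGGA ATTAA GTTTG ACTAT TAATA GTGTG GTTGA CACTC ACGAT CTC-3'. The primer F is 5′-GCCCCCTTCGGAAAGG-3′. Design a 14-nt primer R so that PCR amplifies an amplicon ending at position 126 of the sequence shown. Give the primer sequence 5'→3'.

The forward primer binds at positions 68–83; the product's 3' end on the top strand is position 126.
The reverse primer anneals to the top strand over positions 113–126, i.e. to TTGACTATTAATAG.
Its sequence written 5'→3' is the reverse complement: CTATTAATAGTCAA.

5'-CTATTAATAGTCAA-3'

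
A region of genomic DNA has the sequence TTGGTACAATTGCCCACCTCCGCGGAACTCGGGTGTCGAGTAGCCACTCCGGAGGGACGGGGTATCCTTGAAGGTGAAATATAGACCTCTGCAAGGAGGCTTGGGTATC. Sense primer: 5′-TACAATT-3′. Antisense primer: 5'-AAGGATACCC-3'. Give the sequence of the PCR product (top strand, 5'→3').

The forward primer matches the template at positions 5–11.
The reverse primer's reverse complement is GGGTATCCTT, which matches the template at positions 60–69.
The product is the template from position 5 through 69 (65 bp).

5'-TACAATTGCCCACCTCCGCGGAACTCGGGTGTCGAGTAGCCACTCCGGAGGGACGGGGTATCCTT-3'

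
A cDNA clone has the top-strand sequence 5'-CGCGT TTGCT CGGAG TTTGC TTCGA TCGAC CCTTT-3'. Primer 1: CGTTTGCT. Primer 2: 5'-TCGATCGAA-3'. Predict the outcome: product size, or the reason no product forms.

Primer 1 (CGTTTGCT) matches the top strand at positions 3–10; it acts as a forward primer.
Primer 2's reverse complement is TTCGATCGA, matching the top strand at positions 21–29; it acts as a reverse primer.
The 3' ends face each other across positions 3–29, giving a 27 bp product.

Yes — a 27 bp product.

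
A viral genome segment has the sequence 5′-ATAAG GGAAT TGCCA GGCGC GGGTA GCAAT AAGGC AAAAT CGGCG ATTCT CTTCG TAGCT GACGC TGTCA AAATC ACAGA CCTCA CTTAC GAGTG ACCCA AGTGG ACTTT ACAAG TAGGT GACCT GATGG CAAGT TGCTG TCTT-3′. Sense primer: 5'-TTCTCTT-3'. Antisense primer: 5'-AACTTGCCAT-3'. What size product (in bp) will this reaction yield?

90 bp

Forward primer TTCTCTT is found on the top strand at positions 47–53.
Reverse complement of the reverse primer: ATGGCAAGTT. This occurs on the top strand at positions 127–136.
The product runs from position 47 to position 136, so its length is 136 − 47 + 1 = 90 bp.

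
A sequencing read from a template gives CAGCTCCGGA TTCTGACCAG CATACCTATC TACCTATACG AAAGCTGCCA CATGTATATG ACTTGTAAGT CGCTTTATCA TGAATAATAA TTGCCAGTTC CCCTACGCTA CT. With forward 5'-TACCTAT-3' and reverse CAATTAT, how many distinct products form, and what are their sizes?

Two products: 71 bp, 63 bp

The forward primer TACCTAT matches the top strand at positions 23–29, 31–37.
The reverse primer's reverse complement is ATAATTG, matching at positions 87–93.
Each forward site pairs with the reverse site to give a product ending at position 93: sizes 71, 63 bp.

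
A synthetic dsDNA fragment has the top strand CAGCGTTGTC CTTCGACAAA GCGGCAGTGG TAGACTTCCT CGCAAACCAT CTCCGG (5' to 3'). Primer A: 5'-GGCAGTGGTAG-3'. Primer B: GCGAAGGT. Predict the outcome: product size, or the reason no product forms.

No product — primer B has no binding site in the template.

Primer B (GCGAAGGT) does not match the top strand, and its reverse complement ACCTTCGC does not match either.
With no annealing site for primer B, no amplification occurs.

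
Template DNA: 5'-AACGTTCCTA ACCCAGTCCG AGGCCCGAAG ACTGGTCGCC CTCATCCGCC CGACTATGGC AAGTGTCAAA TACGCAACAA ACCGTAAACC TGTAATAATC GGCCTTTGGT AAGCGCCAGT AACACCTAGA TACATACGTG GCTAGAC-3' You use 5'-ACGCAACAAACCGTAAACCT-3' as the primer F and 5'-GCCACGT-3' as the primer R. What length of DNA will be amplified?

71 bp

The forward primer matches the template at positions 72–91.
Taking the reverse complement of GCCACGT gives ACGTGGC, found at positions 136–142 on the template; the primer anneals here to the top strand with its 3' end pointing upstream.
Product length = (reverse-primer end) − (forward-primer start) + 1 = 142 − 72 + 1 = 71 bp.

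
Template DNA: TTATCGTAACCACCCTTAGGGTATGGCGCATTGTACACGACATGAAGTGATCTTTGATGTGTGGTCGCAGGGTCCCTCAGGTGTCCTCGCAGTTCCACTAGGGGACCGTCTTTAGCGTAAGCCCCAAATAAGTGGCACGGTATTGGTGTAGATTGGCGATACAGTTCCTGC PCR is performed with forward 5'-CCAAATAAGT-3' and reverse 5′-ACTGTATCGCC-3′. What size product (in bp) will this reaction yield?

Forward primer CCAAATAAGT is found on the top strand at positions 124–133.
The reverse primer's reverse complement is GGCGATACAGT, which matches the template at positions 155–165.
Product length = (reverse-primer end) − (forward-primer start) + 1 = 165 − 124 + 1 = 42 bp.

42 bp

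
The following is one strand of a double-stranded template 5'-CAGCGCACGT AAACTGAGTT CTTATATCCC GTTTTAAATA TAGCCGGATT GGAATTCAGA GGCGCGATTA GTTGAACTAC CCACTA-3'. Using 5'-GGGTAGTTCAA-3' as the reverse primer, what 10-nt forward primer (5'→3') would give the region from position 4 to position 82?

The reverse primer's reverse complement TTGAACTACCC matches the template at positions 72–82; the product starts at position 4.
The forward primer is identical to the top strand over positions 4–13: CGCACGTAAA.

5'-CGCACGTAAA-3'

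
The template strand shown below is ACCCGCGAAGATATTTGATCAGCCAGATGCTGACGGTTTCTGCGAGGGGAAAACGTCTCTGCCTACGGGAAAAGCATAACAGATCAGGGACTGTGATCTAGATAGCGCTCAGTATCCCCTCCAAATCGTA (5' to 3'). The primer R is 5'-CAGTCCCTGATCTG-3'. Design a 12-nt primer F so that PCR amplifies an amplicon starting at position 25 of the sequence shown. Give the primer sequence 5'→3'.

The reverse primer's reverse complement CAGATCAGGGACTG matches the template at positions 80–93; the product starts at position 25.
The forward primer is identical to the top strand over positions 25–36: AGATGCTGACGG.

5'-AGATGCTGACGG-3'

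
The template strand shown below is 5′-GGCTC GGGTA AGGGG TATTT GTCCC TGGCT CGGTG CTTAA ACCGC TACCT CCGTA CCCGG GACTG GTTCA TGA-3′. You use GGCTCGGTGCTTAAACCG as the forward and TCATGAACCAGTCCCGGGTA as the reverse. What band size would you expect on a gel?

The forward primer matches the template at positions 27–44.
The reverse primer's reverse complement is TACCCGGGACTGGTTCATGA, which matches the template at positions 54–73.
Amplicon spans positions 27–73: 47 bp.

47 bp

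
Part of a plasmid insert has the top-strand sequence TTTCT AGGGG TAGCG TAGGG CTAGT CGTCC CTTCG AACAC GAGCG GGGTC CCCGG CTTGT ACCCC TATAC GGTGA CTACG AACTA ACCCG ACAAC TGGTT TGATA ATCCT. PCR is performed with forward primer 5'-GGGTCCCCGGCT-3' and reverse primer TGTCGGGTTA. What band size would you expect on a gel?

48 bp

The forward primer matches the template at positions 46–57.
Reverse complement of the reverse primer: TAACCCGACA. This occurs on the top strand at positions 84–93.
Product length = (reverse-primer end) − (forward-primer start) + 1 = 93 − 46 + 1 = 48 bp.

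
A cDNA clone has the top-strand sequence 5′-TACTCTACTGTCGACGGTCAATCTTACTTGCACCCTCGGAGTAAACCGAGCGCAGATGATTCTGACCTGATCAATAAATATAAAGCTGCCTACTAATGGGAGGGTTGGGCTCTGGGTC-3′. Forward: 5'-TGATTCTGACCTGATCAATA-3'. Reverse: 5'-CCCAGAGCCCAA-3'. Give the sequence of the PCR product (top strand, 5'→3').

5'-TGATTCTGACCTGATCAATAAATATAAAGCTGCCTACTAATGGGAGGGTTGGGCTCTGGG-3'

Scanning the template, TGATTCTGACCTGATCAATA occurs at positions 57–76; this primer anneals to the bottom strand there with its 3' end pointing downstream.
Taking the reverse complement of CCCAGAGCCCAA gives TTGGGCTCTGGG, found at positions 105–116 on the template; the primer anneals here to the top strand with its 3' end pointing upstream.
The product is the template from position 57 through 116 (60 bp).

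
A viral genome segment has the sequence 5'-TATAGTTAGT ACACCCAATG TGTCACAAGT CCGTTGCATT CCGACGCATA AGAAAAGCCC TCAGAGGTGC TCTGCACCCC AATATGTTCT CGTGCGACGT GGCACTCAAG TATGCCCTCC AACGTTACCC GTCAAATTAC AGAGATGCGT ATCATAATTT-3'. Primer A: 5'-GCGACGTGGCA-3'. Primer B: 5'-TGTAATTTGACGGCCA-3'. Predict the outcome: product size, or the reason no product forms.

No product — primer B has no binding site in the template.

Primer B (TGTAATTTGACGGCCA) does not match the top strand, and its reverse complement TGGCCGTCAAATTACA does not match either.
With no annealing site for primer B, no amplification occurs.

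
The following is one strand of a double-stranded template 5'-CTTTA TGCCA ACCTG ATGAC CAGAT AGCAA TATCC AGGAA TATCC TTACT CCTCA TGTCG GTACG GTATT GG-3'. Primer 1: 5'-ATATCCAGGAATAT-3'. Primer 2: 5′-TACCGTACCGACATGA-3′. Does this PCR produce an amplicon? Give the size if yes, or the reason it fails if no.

Primer 1 (ATATCCAGGAATAT) matches the top strand at positions 30–43; it acts as a forward primer.
Primer 2's reverse complement is TCATGTCGGTACGGTA, matching the top strand at positions 53–68; it acts as a reverse primer.
The 3' ends face each other across positions 30–68, giving a 39 bp product.

Yes — a 39 bp product.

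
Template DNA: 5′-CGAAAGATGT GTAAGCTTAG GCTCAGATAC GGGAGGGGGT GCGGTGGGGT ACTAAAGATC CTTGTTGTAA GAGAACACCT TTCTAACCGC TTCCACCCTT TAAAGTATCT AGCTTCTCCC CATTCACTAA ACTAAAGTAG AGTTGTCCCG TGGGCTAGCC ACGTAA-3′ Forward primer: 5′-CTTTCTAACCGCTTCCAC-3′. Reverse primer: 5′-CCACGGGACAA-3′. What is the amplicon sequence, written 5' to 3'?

5'-CTTTCTAACCGCTTCCACCCTTTAAAGTATCTAGCTTCTCCCCATTCACTAAACTAAAGTAGAGTTGTCCCGTGG-3'

Scanning the template, CTTTCTAACCGCTTCCAC occurs at positions 79–96; this primer anneals to the bottom strand there with its 3' end pointing downstream.
Reverse complement of the reverse primer: TTGTCCCGTGG. This occurs on the top strand at positions 143–153.
The product is the template from position 79 through 153 (75 bp).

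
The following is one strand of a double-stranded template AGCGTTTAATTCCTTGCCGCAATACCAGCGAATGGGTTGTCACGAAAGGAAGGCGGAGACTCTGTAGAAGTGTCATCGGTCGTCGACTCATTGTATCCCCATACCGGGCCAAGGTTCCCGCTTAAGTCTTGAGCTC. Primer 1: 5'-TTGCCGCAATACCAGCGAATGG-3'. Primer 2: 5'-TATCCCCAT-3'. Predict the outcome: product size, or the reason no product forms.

Primer 1 (TTGCCGCAATACCAGCGAATGG) matches the top strand at positions 14–35 (3' end points downstream).
Primer 2 (TATCCCCAT) also matches the top strand directly, at positions 94–102 — its reverse complement ATGGGGATA is not present.
Both primers anneal to the bottom strand with 3' ends pointing the same way, so neither can prime synthesis back toward the other.

No product — both primers anneal to the same strand and extend in the same direction.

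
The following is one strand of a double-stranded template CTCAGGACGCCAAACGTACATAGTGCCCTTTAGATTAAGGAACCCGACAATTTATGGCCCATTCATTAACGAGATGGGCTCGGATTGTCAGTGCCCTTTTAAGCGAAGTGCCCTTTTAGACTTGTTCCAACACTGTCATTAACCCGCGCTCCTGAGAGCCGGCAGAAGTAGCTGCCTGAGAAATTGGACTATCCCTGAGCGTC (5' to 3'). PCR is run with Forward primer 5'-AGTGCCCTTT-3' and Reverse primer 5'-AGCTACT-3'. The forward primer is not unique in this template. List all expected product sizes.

The forward primer AGTGCCCTTT matches the top strand at positions 22–31, 90–99, 107–116.
The reverse primer's reverse complement is AGTAGCT, matching at positions 167–173.
Each forward site pairs with the reverse site to give a product ending at position 173: sizes 152, 84, 67 bp.

152 bp, 84 bp, 67 bp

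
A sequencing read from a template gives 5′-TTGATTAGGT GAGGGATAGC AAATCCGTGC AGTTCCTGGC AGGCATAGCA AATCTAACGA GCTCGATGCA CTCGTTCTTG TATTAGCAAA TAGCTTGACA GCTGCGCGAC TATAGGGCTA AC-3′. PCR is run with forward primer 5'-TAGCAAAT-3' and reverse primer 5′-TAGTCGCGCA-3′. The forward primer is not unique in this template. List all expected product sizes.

The forward primer TAGCAAAT matches the top strand at positions 17–24, 46–53, 84–91.
The reverse primer's reverse complement is TGCGCGACTA, matching at positions 103–112.
Each forward site pairs with the reverse site to give a product ending at position 112: sizes 96, 67, 29 bp.

96 bp, 67 bp, 29 bp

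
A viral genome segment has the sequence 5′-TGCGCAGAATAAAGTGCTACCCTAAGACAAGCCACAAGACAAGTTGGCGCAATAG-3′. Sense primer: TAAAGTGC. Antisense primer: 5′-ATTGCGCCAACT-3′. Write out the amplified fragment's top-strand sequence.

Forward primer TAAAGTGC is found on the top strand at positions 10–17.
Reverse complement of the reverse primer: AGTTGGCGCAAT. This occurs on the top strand at positions 42–53.
The product is the template from position 10 through 53 (44 bp).

5'-TAAAGTGCTACCCTAAGACAAGCCACAAGACAAGTTGGCGCAAT-3'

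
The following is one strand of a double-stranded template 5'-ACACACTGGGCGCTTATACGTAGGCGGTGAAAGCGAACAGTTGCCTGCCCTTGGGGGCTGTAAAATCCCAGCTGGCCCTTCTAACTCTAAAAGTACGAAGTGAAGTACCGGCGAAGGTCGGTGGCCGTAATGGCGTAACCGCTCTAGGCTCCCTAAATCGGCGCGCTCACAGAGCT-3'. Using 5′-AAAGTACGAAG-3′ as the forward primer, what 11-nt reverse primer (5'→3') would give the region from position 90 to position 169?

The product's 3' end on the top strand is position 169.
The reverse primer anneals to the top strand over positions 159–169, i.e. to CGGCGCGCTCA.
Its sequence written 5'→3' is the reverse complement: TGAGCGCGCCG.

5'-TGAGCGCGCCG-3'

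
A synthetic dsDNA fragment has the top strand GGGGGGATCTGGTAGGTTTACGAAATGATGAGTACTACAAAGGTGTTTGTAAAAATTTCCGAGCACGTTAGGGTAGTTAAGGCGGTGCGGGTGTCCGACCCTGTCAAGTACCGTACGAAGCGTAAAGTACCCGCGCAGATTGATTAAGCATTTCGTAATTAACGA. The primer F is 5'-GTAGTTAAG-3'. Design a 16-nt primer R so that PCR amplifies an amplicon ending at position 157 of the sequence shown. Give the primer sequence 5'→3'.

5'-TACGAAATGCTTAATC-3'

The forward primer binds at positions 73–81; the product's 3' end on the top strand is position 157.
The reverse primer anneals to the top strand over positions 142–157, i.e. to GATTAAGCATTTCGTA.
Its sequence written 5'→3' is the reverse complement: TACGAAATGCTTAATC.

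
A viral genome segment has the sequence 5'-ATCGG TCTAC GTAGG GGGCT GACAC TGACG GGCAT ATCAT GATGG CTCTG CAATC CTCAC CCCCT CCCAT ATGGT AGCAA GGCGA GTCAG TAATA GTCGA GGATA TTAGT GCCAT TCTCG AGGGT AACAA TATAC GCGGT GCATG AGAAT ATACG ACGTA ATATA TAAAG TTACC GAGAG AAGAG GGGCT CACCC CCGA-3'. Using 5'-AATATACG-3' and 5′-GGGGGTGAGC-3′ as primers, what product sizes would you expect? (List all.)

The forward primer AATATACG matches the top strand at positions 129–136, 148–155.
The reverse primer's reverse complement is GCTCACCCCC, matching at positions 188–197.
Each forward site pairs with the reverse site to give a product ending at position 197: sizes 69, 50 bp.

69 bp, 50 bp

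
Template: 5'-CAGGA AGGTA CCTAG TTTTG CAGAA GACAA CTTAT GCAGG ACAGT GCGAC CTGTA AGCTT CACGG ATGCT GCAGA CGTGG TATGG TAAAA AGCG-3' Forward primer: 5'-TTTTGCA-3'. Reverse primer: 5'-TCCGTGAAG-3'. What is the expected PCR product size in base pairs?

51 bp

Scanning the template, TTTTGCA occurs at positions 16–22; this primer anneals to the bottom strand there with its 3' end pointing downstream.
The reverse primer's reverse complement is CTTCACGGA, which matches the template at positions 58–66.
Product length = (reverse-primer end) − (forward-primer start) + 1 = 66 − 16 + 1 = 51 bp.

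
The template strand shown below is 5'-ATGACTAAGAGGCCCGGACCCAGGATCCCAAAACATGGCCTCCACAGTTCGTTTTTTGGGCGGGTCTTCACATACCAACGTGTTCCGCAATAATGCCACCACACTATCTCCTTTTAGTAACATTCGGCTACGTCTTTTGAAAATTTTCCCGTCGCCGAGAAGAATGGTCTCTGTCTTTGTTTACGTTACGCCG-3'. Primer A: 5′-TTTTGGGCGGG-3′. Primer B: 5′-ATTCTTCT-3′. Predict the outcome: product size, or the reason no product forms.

Primer A (TTTTGGGCGGG) matches the top strand at positions 54–64; it acts as a forward primer.
Primer B's reverse complement is AGAAGAAT, matching the top strand at positions 158–165; it acts as a reverse primer.
The 3' ends face each other across positions 54–165, giving a 112 bp product.

Yes — a 112 bp product.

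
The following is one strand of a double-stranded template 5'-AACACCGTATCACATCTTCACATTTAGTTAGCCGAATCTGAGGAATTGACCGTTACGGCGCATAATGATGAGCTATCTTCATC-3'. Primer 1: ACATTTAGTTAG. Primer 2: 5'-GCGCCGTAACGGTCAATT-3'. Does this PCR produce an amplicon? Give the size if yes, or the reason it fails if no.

Primer 1 (ACATTTAGTTAG) matches the top strand at positions 20–31; it acts as a forward primer.
Primer 2's reverse complement is AATTGACCGTTACGGCGC, matching the top strand at positions 44–61; it acts as a reverse primer.
The 3' ends face each other across positions 20–61, giving a 42 bp product.

Yes — a 42 bp product.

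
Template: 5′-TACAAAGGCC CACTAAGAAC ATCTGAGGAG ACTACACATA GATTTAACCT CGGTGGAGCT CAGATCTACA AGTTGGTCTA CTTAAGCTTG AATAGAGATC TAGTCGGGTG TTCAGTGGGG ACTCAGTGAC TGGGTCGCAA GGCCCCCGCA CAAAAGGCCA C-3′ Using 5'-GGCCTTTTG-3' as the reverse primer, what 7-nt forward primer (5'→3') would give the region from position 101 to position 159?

The reverse primer's reverse complement CAAAAGGCC matches the template at positions 151–159; the product starts at position 101.
The forward primer is identical to the top strand over positions 101–107: TAGTCGG.

5'-TAGTCGG-3'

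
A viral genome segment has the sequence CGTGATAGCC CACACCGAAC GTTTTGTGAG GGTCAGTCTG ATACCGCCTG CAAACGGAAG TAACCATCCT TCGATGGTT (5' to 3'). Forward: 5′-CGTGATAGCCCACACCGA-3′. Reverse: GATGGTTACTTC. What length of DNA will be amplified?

68 bp

Forward primer CGTGATAGCCCACACCGA is found on the top strand at positions 1–18.
Taking the reverse complement of GATGGTTACTTC gives GAAGTAACCATC, found at positions 57–68 on the template; the primer anneals here to the top strand with its 3' end pointing upstream.
The product runs from position 1 to position 68, so its length is 68 − 1 + 1 = 68 bp.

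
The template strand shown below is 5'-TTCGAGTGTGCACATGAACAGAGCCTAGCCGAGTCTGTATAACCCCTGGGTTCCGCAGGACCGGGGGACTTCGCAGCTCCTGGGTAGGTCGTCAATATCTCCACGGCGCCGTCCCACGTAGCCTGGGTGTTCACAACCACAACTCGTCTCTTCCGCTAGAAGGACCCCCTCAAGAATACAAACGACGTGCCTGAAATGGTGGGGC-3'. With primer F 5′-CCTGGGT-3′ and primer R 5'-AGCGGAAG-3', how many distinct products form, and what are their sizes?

The forward primer CCTGGGT matches the top strand at positions 45–51, 79–85, 122–128.
The reverse primer's reverse complement is CTTCCGCT, matching at positions 150–157.
Each forward site pairs with the reverse site to give a product ending at position 157: sizes 113, 79, 36 bp.

Three products: 113 bp, 79 bp, 36 bp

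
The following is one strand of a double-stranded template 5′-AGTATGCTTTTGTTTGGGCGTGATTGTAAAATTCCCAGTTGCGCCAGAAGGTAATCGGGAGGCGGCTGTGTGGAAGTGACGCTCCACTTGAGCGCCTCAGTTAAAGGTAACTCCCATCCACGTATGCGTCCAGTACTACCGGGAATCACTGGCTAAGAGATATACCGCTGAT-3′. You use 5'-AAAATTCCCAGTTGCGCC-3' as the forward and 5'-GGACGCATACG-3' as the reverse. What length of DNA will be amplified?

104 bp

Scanning the template, AAAATTCCCAGTTGCGCC occurs at positions 28–45; this primer anneals to the bottom strand there with its 3' end pointing downstream.
The reverse primer's reverse complement is CGTATGCGTCC, which matches the template at positions 121–131.
Product length = (reverse-primer end) − (forward-primer start) + 1 = 131 − 28 + 1 = 104 bp.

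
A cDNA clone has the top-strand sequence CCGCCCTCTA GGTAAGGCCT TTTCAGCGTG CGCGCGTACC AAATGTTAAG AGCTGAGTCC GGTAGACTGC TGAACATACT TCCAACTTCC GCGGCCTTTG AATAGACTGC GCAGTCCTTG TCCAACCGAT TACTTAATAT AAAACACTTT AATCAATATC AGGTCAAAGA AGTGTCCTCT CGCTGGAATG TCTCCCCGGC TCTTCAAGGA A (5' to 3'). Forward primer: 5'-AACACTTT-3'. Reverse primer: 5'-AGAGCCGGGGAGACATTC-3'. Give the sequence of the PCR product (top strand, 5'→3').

5'-AACACTTTAATCAATATCAGGTCAAAGAAGTGTCCTCTCGCTGGAATGTCTCCCCGGCTCT-3'

The forward primer matches the template at positions 143–150.
Taking the reverse complement of AGAGCCGGGGAGACATTC gives GAATGTCTCCCCGGCTCT, found at positions 186–203 on the template; the primer anneals here to the top strand with its 3' end pointing upstream.
The product is the template from position 143 through 203 (61 bp).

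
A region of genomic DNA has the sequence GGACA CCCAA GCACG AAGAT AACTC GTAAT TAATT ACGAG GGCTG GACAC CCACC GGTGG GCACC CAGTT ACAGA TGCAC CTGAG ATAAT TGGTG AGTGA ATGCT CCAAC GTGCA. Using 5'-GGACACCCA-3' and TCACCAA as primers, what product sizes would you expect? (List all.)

96 bp, 52 bp

The forward primer GGACACCCA matches the top strand at positions 1–9, 45–53.
The reverse primer's reverse complement is TTGGTGA, matching at positions 90–96.
Each forward site pairs with the reverse site to give a product ending at position 96: sizes 96, 52 bp.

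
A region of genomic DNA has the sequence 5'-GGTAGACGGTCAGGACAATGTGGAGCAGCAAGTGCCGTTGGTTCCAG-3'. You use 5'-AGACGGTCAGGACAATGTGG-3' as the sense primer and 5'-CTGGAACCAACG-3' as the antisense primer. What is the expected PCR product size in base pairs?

Scanning the template, AGACGGTCAGGACAATGTGG occurs at positions 4–23; this primer anneals to the bottom strand there with its 3' end pointing downstream.
The reverse primer's reverse complement is CGTTGGTTCCAG, which matches the template at positions 36–47.
Amplicon spans positions 4–47: 44 bp.

44 bp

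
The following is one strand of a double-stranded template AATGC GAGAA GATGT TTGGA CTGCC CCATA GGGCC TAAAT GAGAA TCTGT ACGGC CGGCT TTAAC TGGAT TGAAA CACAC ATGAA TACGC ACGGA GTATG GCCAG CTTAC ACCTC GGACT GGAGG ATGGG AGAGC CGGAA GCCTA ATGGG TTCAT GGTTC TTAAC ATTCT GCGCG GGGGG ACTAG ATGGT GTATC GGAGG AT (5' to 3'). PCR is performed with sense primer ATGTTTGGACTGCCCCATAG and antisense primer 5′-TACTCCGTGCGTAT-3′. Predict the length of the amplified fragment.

87 bp

The forward primer matches the template at positions 12–31.
The reverse primer's reverse complement is ATACGCACGGAGTA, which matches the template at positions 85–98.
The product runs from position 12 to position 98, so its length is 98 − 12 + 1 = 87 bp.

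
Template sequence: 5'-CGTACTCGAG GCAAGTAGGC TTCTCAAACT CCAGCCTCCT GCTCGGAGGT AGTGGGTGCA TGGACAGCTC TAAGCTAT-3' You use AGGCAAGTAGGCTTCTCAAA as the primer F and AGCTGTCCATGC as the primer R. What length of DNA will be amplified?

Forward primer AGGCAAGTAGGCTTCTCAAA is found on the top strand at positions 9–28.
Taking the reverse complement of AGCTGTCCATGC gives GCATGGACAGCT, found at positions 58–69 on the template; the primer anneals here to the top strand with its 3' end pointing upstream.
The product runs from position 9 to position 69, so its length is 69 − 9 + 1 = 61 bp.

61 bp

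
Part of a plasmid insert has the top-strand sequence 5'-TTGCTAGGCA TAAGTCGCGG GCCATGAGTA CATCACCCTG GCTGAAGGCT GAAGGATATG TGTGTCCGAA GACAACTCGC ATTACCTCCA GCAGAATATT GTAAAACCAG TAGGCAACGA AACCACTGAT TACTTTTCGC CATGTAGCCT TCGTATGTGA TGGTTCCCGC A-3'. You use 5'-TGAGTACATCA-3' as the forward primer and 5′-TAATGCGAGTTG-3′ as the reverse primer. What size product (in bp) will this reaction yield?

The forward primer matches the template at positions 25–35.
The reverse primer's reverse complement is CAACTCGCATTA, which matches the template at positions 73–84.
The product runs from position 25 to position 84, so its length is 84 − 25 + 1 = 60 bp.

60 bp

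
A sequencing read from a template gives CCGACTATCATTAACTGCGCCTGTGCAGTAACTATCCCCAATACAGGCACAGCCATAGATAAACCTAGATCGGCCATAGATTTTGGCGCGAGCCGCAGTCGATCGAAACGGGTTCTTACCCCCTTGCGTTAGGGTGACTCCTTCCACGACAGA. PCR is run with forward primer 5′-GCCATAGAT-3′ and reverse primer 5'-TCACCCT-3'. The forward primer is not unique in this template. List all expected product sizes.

The forward primer GCCATAGAT matches the top strand at positions 52–60, 73–81.
The reverse primer's reverse complement is AGGGTGA, matching at positions 131–137.
Each forward site pairs with the reverse site to give a product ending at position 137: sizes 86, 65 bp.

86 bp, 65 bp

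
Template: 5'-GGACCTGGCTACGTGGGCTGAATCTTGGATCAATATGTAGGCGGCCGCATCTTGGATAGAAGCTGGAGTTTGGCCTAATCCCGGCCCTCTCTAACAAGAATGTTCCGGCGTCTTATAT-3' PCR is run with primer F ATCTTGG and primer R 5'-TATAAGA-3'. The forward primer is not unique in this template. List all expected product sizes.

The forward primer ATCTTGG matches the top strand at positions 22–28, 49–55.
The reverse primer's reverse complement is TCTTATA, matching at positions 111–117.
Each forward site pairs with the reverse site to give a product ending at position 117: sizes 96, 69 bp.

96 bp, 69 bp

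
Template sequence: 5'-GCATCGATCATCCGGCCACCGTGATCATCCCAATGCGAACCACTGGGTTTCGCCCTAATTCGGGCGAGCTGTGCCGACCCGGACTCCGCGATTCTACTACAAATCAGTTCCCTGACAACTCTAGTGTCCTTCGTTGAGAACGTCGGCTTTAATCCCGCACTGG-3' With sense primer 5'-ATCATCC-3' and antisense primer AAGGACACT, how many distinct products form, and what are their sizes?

The forward primer ATCATCC matches the top strand at positions 7–13, 24–30.
The reverse primer's reverse complement is AGTGTCCTT, matching at positions 123–131.
Each forward site pairs with the reverse site to give a product ending at position 131: sizes 125, 108 bp.

Two products: 125 bp, 108 bp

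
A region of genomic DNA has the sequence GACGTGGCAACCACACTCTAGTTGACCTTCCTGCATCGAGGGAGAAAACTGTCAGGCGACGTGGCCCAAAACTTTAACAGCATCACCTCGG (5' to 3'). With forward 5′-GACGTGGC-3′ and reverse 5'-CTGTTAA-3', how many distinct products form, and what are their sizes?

Two products: 80 bp, 23 bp

The forward primer GACGTGGC matches the top strand at positions 1–8, 58–65.
The reverse primer's reverse complement is TTAACAG, matching at positions 74–80.
Each forward site pairs with the reverse site to give a product ending at position 80: sizes 80, 23 bp.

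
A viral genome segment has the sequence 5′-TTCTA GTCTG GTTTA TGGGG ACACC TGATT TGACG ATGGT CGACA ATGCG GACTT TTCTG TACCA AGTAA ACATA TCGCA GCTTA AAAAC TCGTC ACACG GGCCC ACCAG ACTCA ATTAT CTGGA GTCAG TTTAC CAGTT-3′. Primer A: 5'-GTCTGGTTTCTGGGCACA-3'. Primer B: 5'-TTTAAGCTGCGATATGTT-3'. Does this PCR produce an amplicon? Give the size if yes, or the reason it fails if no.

No product — primer A has no binding site in the template.

Primer A (GTCTGGTTTCTGGGCACA) does not match the top strand, and its reverse complement TGTGCCCAGAAACCAGAC does not match either.
With no annealing site for primer A, no amplification occurs.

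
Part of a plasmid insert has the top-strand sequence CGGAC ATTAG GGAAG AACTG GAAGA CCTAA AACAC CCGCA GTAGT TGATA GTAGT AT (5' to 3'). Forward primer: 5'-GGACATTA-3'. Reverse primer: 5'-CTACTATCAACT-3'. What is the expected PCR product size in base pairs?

53 bp

Scanning the template, GGACATTA occurs at positions 2–9; this primer anneals to the bottom strand there with its 3' end pointing downstream.
The reverse primer's reverse complement is AGTTGATAGTAG, which matches the template at positions 43–54.
Amplicon spans positions 2–54: 53 bp.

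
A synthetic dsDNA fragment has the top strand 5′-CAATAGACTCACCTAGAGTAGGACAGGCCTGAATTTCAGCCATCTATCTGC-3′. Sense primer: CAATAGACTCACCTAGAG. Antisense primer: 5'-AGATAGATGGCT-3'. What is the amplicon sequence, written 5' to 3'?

5'-CAATAGACTCACCTAGAGTAGGACAGGCCTGAATTTCAGCCATCTATCT-3'

The forward primer matches the template at positions 1–18.
Taking the reverse complement of AGATAGATGGCT gives AGCCATCTATCT, found at positions 38–49 on the template; the primer anneals here to the top strand with its 3' end pointing upstream.
The product is the template from position 1 through 49 (49 bp).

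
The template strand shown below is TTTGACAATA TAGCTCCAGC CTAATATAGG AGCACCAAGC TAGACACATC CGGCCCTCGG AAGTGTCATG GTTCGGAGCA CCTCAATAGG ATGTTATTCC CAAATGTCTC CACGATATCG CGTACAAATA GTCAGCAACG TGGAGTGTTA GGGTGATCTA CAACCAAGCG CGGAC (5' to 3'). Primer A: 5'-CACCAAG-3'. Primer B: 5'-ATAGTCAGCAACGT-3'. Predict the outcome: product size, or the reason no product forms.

No product — both primers anneal to the same strand and extend in the same direction.

Primer A (CACCAAG) matches the top strand at positions 33–39 (3' end points downstream).
Primer B (ATAGTCAGCAACGT) also matches the top strand directly, at positions 128–141 — its reverse complement ACGTTGCTGACTAT is not present.
Both primers anneal to the bottom strand with 3' ends pointing the same way, so neither can prime synthesis back toward the other.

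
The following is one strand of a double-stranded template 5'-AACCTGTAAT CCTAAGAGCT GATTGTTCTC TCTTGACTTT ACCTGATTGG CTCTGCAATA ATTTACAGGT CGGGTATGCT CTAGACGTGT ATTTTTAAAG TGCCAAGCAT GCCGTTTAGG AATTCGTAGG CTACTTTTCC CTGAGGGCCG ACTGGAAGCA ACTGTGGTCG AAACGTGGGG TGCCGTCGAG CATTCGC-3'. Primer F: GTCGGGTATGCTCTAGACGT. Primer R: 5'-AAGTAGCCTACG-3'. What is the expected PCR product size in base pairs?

Scanning the template, GTCGGGTATGCTCTAGACGT occurs at positions 69–88; this primer anneals to the bottom strand there with its 3' end pointing downstream.
Taking the reverse complement of AAGTAGCCTACG gives CGTAGGCTACTT, found at positions 125–136 on the template; the primer anneals here to the top strand with its 3' end pointing upstream.
Amplicon spans positions 69–136: 68 bp.

68 bp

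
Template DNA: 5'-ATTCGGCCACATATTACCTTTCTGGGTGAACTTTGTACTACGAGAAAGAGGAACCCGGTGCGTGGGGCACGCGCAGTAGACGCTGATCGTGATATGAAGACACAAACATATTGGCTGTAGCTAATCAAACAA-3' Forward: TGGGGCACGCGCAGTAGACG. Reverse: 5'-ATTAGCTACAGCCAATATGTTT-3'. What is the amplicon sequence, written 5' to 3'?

Scanning the template, TGGGGCACGCGCAGTAGACG occurs at positions 63–82; this primer anneals to the bottom strand there with its 3' end pointing downstream.
Taking the reverse complement of ATTAGCTACAGCCAATATGTTT gives AAACATATTGGCTGTAGCTAAT, found at positions 104–125 on the template; the primer anneals here to the top strand with its 3' end pointing upstream.
The product is the template from position 63 through 125 (63 bp).

5'-TGGGGCACGCGCAGTAGACGCTGATCGTGATATGAAGACACAAACATATTGGCTGTAGCTAAT-3'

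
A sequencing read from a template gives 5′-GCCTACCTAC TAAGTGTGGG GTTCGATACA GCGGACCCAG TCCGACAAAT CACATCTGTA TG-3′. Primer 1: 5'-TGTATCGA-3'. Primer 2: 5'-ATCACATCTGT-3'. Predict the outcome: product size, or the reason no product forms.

Primer 1 (TGTATCGA) has reverse complement TCGATACA, which matches the top strand at positions 23–30; primer 1 anneals to the top strand there with its 3' end pointing upstream toward position 23.
Primer 2 (ATCACATCTGT) matches the top strand directly at positions 49–59; it anneals to the bottom strand with its 3' end pointing downstream toward position 59.
The 3' ends diverge (primer 1 extends toward position 1, primer 2 toward position 62), so the primers never converge on a shared product.

No product — the primers' 3' ends point away from each other.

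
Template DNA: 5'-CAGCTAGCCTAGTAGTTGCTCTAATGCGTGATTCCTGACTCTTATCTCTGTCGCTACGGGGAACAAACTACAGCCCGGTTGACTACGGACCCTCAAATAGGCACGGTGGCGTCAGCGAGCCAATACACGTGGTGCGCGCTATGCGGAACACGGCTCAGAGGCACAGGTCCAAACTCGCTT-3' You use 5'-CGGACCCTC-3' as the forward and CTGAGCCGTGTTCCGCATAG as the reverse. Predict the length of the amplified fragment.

Scanning the template, CGGACCCTC occurs at positions 86–94; this primer anneals to the bottom strand there with its 3' end pointing downstream.
Reverse complement of the reverse primer: CTATGCGGAACACGGCTCAG. This occurs on the top strand at positions 139–158.
Amplicon spans positions 86–158: 73 bp.

73 bp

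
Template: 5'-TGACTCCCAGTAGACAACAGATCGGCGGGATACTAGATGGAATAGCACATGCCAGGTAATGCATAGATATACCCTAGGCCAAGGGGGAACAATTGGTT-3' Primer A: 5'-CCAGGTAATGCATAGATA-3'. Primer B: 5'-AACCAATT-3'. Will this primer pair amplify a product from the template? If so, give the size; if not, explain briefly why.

Yes — a 47 bp product.

Primer A (CCAGGTAATGCATAGATA) matches the top strand at positions 52–69; it acts as a forward primer.
Primer B's reverse complement is AATTGGTT, matching the top strand at positions 91–98; it acts as a reverse primer.
The 3' ends face each other across positions 52–98, giving a 47 bp product.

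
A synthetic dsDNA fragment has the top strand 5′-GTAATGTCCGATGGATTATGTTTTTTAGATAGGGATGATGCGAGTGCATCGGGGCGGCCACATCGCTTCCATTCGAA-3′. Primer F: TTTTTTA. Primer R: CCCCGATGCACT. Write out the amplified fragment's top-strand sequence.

5'-TTTTTTAGATAGGGATGATGCGAGTGCATCGGGG-3'

Scanning the template, TTTTTTA occurs at positions 21–27; this primer anneals to the bottom strand there with its 3' end pointing downstream.
The reverse primer's reverse complement is AGTGCATCGGGG, which matches the template at positions 43–54.
The product is the template from position 21 through 54 (34 bp).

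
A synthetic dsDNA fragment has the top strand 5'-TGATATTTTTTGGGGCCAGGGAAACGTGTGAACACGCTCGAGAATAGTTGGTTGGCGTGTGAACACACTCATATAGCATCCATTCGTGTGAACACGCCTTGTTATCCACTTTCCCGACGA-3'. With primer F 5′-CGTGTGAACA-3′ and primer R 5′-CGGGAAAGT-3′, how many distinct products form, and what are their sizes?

Three products: 92 bp, 61 bp, 32 bp

The forward primer CGTGTGAACA matches the top strand at positions 25–34, 56–65, 85–94.
The reverse primer's reverse complement is ACTTTCCCG, matching at positions 108–116.
Each forward site pairs with the reverse site to give a product ending at position 116: sizes 92, 61, 32 bp.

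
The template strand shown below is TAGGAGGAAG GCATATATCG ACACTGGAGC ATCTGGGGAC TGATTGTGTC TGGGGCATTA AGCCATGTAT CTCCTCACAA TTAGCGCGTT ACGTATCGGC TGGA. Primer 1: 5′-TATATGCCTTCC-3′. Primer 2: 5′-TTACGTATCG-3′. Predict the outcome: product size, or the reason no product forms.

Primer 1 (TATATGCCTTCC) has reverse complement GGAAGGCATATA, which matches the top strand at positions 6–17; primer 1 anneals to the top strand there with its 3' end pointing upstream toward position 6.
Primer 2 (TTACGTATCG) matches the top strand directly at positions 89–98; it anneals to the bottom strand with its 3' end pointing downstream toward position 98.
The 3' ends diverge (primer 1 extends toward position 1, primer 2 toward position 104), so the primers never converge on a shared product.

No product — the primers' 3' ends point away from each other.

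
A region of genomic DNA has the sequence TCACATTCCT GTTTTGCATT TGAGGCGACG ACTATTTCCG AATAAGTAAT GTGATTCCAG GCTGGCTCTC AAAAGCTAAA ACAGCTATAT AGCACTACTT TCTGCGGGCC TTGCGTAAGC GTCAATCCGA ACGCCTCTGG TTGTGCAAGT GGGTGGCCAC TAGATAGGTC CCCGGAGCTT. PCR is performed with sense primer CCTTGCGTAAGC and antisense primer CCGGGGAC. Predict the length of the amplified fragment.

Scanning the template, CCTTGCGTAAGC occurs at positions 109–120; this primer anneals to the bottom strand there with its 3' end pointing downstream.
The reverse primer's reverse complement is GTCCCCGG, which matches the template at positions 168–175.
Product length = (reverse-primer end) − (forward-primer start) + 1 = 175 − 109 + 1 = 67 bp.

67 bp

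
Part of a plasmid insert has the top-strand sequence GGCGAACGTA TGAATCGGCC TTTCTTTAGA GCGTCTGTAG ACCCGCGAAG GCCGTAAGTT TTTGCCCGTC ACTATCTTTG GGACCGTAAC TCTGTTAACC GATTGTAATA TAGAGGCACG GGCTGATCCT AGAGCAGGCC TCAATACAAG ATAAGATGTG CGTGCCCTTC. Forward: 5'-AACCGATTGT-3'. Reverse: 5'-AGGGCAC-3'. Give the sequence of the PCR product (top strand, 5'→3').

Forward primer AACCGATTGT is found on the top strand at positions 97–106.
The reverse primer's reverse complement is GTGCCCT, which matches the template at positions 162–168.
The product is the template from position 97 through 168 (72 bp).

5'-AACCGATTGTAATATAGAGGCACGGGCTGATCCTAGAGCAGGCCTCAATACAAGATAAGATGTGCGTGCCCT-3'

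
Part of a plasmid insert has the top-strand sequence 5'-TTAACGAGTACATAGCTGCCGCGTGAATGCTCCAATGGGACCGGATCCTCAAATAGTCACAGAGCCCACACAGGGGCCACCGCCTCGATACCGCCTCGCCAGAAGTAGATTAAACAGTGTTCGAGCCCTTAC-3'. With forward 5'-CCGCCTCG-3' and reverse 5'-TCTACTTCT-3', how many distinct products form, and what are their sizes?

The forward primer CCGCCTCG matches the top strand at positions 80–87, 91–98.
The reverse primer's reverse complement is AGAAGTAGA, matching at positions 101–109.
Each forward site pairs with the reverse site to give a product ending at position 109: sizes 30, 19 bp.

Two products: 30 bp, 19 bp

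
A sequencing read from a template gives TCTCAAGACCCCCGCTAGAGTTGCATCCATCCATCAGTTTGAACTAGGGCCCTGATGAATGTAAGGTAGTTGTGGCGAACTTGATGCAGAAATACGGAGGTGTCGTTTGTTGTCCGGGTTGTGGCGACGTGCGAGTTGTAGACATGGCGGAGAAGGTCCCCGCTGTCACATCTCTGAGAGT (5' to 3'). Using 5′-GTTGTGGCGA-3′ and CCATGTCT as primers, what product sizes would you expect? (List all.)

79 bp, 30 bp

The forward primer GTTGTGGCGA matches the top strand at positions 69–78, 118–127.
The reverse primer's reverse complement is AGACATGG, matching at positions 140–147.
Each forward site pairs with the reverse site to give a product ending at position 147: sizes 79, 30 bp.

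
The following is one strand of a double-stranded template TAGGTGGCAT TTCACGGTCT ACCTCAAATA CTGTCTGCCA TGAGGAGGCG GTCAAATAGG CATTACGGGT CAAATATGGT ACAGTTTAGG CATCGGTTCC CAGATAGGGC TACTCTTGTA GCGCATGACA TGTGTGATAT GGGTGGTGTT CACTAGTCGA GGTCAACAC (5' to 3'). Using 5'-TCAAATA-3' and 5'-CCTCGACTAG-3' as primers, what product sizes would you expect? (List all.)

The forward primer TCAAATA matches the top strand at positions 24–30, 52–58, 70–76.
The reverse primer's reverse complement is CTAGTCGAGG, matching at positions 153–162.
Each forward site pairs with the reverse site to give a product ending at position 162: sizes 139, 111, 93 bp.

139 bp, 111 bp, 93 bp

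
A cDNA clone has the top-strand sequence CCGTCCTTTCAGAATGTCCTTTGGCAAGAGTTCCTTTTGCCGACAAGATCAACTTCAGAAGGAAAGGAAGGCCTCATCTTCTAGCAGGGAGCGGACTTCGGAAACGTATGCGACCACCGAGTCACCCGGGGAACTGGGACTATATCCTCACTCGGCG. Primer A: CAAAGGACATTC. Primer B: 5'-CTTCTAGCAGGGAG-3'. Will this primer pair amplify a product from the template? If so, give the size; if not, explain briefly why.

Primer A (CAAAGGACATTC) has reverse complement GAATGTCCTTTG, which matches the top strand at positions 12–23; primer A anneals to the top strand there with its 3' end pointing upstream toward position 12.
Primer B (CTTCTAGCAGGGAG) matches the top strand directly at positions 78–91; it anneals to the bottom strand with its 3' end pointing downstream toward position 91.
The 3' ends diverge (primer A extends toward position 1, primer B toward position 157), so the primers never converge on a shared product.

No product — the primers' 3' ends point away from each other.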